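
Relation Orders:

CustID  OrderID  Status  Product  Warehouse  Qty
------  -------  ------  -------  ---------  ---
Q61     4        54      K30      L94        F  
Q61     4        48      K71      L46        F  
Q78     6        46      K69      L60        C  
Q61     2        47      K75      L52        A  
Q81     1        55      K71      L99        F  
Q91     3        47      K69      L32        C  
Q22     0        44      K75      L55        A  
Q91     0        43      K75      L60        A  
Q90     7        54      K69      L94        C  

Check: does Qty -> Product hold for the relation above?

No

Qty=F: 3 rows → Product takes values {K30, K71} — violation
Qty=C: 3 rows → Product = K69, K69, K69 ✓
Qty=A: 3 rows → Product = K75, K75, K75 ✓
Two rows agree on Qty but differ on Product, so Qty -> Product does not hold.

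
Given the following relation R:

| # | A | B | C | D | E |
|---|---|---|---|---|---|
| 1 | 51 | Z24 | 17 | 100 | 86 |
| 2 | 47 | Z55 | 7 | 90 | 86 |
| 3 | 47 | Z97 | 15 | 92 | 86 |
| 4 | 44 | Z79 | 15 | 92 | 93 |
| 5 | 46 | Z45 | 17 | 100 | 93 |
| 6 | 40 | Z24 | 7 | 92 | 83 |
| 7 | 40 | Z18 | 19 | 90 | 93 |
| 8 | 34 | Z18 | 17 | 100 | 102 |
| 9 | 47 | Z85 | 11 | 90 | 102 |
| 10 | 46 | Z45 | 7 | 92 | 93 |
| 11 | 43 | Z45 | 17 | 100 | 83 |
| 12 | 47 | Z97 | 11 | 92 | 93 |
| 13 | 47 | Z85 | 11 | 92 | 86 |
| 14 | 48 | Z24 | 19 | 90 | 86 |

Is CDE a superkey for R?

Yes

All 14 rows have distinct CDE values, so CDE → (all attributes) holds and CDE is a superkey.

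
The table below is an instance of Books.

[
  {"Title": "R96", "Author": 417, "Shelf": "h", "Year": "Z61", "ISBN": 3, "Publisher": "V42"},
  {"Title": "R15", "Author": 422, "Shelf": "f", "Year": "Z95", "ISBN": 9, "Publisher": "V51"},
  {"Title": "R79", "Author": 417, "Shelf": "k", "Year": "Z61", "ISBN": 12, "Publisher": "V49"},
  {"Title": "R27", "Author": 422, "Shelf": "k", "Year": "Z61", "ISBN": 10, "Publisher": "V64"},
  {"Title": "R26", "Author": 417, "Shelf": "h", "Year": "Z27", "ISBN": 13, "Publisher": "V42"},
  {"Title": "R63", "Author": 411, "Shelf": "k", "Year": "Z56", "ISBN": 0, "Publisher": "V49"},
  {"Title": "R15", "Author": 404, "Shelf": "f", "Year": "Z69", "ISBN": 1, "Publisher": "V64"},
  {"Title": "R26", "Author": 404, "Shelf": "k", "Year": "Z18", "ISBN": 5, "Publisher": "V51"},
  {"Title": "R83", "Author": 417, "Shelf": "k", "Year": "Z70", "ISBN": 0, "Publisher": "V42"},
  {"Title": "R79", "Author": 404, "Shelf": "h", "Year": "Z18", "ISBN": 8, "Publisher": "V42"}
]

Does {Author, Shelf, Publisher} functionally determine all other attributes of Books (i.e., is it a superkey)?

Two distinct rows share (Author=417, Shelf=h, Publisher=V42), so {Author, Shelf, Publisher} does not determine every attribute — not a superkey.

No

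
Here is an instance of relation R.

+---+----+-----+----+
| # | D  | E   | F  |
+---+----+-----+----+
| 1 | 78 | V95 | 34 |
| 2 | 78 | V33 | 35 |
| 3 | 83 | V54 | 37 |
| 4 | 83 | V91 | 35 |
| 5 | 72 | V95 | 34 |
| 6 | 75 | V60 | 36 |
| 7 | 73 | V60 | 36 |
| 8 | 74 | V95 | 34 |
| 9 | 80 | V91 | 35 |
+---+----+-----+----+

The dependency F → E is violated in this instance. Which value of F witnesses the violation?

F=34: rows 1, 5, 8 → E = V95, V95, V95 ✓
F=35: rows 2, 4, 9 → E takes values {V33, V91} — violation
F=37: row 3 → E = V54 ✓
F=36: rows 6, 7 → E = V60, V60 ✓
The only F value with inconsistent E is F=35.

35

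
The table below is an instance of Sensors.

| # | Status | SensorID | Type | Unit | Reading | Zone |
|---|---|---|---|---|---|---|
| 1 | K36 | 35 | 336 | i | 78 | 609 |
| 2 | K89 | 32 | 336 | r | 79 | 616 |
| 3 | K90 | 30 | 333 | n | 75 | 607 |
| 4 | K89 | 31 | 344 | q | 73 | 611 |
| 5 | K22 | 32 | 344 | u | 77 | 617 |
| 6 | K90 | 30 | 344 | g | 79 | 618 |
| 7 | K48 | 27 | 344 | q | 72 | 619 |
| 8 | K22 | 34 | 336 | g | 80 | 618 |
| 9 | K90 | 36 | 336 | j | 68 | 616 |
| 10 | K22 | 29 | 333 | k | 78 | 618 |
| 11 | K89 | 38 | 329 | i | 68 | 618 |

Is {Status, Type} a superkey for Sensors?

All 11 rows have distinct {Status, Type} values, so {Status, Type} → (all attributes) holds and {Status, Type} is a superkey.

Yes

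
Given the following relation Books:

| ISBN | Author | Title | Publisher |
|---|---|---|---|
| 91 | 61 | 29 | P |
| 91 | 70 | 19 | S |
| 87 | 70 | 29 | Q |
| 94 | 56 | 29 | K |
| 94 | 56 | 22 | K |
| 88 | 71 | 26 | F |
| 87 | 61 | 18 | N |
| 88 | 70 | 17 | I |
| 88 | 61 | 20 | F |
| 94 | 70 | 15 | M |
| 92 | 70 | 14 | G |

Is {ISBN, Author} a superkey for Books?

No

Two distinct rows share (ISBN=94, Author=56), so {ISBN, Author} does not determine every attribute — not a superkey.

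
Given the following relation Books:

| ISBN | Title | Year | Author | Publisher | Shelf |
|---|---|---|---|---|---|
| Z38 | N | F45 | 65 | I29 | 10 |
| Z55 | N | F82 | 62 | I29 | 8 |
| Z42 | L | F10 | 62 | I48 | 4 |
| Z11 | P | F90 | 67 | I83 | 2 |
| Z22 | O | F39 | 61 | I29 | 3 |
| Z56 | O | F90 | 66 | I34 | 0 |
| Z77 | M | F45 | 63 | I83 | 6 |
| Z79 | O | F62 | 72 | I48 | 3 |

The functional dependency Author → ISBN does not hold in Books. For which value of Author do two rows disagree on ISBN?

Author=65: 1 row → ISBN = Z38 ✓
Author=62: 2 rows → ISBN takes values {Z55, Z42} — violation
Author=67: 1 row → ISBN = Z11 ✓
Author=61: 1 row → ISBN = Z22 ✓
Author=66: 1 row → ISBN = Z56 ✓
Author=63: 1 row → ISBN = Z77 ✓
Author=72: 1 row → ISBN = Z79 ✓
The only Author value with inconsistent ISBN is Author=62.

62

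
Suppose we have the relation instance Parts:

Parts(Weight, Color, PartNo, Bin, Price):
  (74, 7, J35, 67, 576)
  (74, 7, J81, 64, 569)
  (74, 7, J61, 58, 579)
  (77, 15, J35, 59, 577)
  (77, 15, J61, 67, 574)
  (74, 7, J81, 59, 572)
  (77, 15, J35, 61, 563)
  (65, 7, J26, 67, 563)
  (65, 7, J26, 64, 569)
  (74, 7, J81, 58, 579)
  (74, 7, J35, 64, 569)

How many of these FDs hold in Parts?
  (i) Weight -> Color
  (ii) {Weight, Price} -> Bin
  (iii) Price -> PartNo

(i) Weight -> Color: every LHS value maps to a single RHS value — holds.
(ii) {Weight, Price} -> Bin: every LHS value maps to a single RHS value — holds.
(iii) Price -> PartNo: Price=569: 3 rows → PartNo takes values {J81, J26, J35} — violation; Price=579: 2 rows → PartNo takes values {J61, J81} — violation; Price=563: 2 rows → PartNo takes values {J35, J26} — violation — fails.
2 of the 3 dependencies hold.

2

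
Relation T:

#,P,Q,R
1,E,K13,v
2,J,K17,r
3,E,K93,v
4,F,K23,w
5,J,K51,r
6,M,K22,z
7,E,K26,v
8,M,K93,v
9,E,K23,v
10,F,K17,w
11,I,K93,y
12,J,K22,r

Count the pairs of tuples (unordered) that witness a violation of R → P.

4

R=v: violating pairs (1,8), (3,8), (7,8), (8,9) — 4 pairs.
R=r: all 3 rows agree on P — 0 pairs.
R=w: all 2 rows agree on P — 0 pairs.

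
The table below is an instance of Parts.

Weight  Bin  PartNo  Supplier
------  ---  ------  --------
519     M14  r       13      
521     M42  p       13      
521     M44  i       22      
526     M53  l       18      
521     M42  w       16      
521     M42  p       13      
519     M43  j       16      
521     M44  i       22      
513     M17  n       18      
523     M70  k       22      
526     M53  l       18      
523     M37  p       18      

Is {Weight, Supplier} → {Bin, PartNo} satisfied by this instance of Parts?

(Weight=519, Supplier=13): 1 row → {Bin,PartNo} = (M14, r) ✓
(Weight=521, Supplier=13): 2 rows → {Bin,PartNo} = (M42, p), (M42, p) ✓
(Weight=521, Supplier=22): 2 rows → {Bin,PartNo} = (M44, i), (M44, i) ✓
(Weight=526, Supplier=18): 2 rows → {Bin,PartNo} = (M53, l), (M53, l) ✓
(Weight=521, Supplier=16): 1 row → {Bin,PartNo} = (M42, w) ✓
(Weight=519, Supplier=16): 1 row → {Bin,PartNo} = (M43, j) ✓
(Weight=513, Supplier=18): 1 row → {Bin,PartNo} = (M17, n) ✓
(Weight=523, Supplier=22): 1 row → {Bin,PartNo} = (M70, k) ✓
(Weight=523, Supplier=18): 1 row → {Bin,PartNo} = (M37, p) ✓
Every {Weight, Supplier} value is associated with a single {Bin, PartNo} value, so {Weight, Supplier} → {Bin, PartNo} holds.

Yes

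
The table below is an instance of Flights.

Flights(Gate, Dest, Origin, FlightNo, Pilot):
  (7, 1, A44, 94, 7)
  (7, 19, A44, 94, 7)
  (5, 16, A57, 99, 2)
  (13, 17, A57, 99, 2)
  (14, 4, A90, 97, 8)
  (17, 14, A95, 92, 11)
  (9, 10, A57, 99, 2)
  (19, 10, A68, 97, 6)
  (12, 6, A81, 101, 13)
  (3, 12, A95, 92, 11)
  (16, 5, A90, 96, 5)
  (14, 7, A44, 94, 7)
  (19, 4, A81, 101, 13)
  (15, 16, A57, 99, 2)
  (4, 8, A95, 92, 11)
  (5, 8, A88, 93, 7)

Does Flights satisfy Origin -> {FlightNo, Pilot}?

No

Origin=A44: 3 rows → {FlightNo,Pilot} = (94, 7), (94, 7), (94, 7) ✓
Origin=A57: 4 rows → {FlightNo,Pilot} = (99, 2), (99, 2), (99, 2), (99, 2) ✓
Origin=A90: 2 rows → {FlightNo,Pilot} takes values {(97, 8), (96, 5)} — violation
Origin=A95: 3 rows → {FlightNo,Pilot} = (92, 11), (92, 11), (92, 11) ✓
Origin=A68: 1 row → {FlightNo,Pilot} = (97, 6) ✓
Origin=A81: 2 rows → {FlightNo,Pilot} = (101, 13), (101, 13) ✓
Origin=A88: 1 row → {FlightNo,Pilot} = (93, 7) ✓
Two rows agree on Origin but differ on {FlightNo, Pilot}, so Origin -> {FlightNo, Pilot} does not hold.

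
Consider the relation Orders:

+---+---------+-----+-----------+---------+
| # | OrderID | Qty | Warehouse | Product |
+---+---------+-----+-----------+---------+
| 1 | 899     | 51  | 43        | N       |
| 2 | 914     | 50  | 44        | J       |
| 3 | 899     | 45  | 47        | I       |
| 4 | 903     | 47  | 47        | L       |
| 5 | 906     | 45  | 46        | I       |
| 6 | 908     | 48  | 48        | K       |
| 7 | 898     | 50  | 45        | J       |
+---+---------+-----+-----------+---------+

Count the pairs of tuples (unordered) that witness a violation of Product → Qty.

0

Product=J: all 2 rows agree on Qty — 0 pairs.
Product=I: all 2 rows agree on Qty — 0 pairs.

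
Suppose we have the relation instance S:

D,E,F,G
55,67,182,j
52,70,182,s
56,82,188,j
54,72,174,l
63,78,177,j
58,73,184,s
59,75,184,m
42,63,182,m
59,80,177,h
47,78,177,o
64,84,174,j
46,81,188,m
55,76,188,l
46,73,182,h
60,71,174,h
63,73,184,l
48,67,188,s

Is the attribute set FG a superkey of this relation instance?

All 17 rows have distinct FG values, so FG → (all attributes) holds and FG is a superkey.

Yes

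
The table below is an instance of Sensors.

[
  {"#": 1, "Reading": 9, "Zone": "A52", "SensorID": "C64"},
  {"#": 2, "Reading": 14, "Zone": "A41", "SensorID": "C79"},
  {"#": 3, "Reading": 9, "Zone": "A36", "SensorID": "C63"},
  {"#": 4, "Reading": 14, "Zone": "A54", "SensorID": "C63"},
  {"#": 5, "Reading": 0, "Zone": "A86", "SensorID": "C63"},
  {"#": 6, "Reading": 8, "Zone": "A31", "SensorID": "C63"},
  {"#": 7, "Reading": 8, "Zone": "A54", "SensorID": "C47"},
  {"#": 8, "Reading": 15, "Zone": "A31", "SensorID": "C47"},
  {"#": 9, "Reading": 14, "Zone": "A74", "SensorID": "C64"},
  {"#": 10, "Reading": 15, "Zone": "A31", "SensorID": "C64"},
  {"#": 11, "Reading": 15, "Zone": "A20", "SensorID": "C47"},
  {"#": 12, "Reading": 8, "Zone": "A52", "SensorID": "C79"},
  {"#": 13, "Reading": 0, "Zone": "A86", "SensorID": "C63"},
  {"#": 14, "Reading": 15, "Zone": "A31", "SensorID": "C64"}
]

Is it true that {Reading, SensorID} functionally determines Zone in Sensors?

(Reading=9, SensorID=C64): row 1 → Zone = A52 ✓
(Reading=14, SensorID=C79): row 2 → Zone = A41 ✓
(Reading=9, SensorID=C63): row 3 → Zone = A36 ✓
(Reading=14, SensorID=C63): row 4 → Zone = A54 ✓
(Reading=0, SensorID=C63): rows 5, 13 → Zone = A86, A86 ✓
(Reading=8, SensorID=C63): row 6 → Zone = A31 ✓
(Reading=8, SensorID=C47): row 7 → Zone = A54 ✓
(Reading=15, SensorID=C47): rows 8, 11 → Zone takes values {A31, A20} — violation
(Reading=14, SensorID=C64): row 9 → Zone = A74 ✓
(Reading=15, SensorID=C64): rows 10, 14 → Zone = A31, A31 ✓
(Reading=8, SensorID=C79): row 12 → Zone = A52 ✓
Two rows agree on {Reading, SensorID} but differ on Zone, so {Reading, SensorID} -> Zone does not hold.

No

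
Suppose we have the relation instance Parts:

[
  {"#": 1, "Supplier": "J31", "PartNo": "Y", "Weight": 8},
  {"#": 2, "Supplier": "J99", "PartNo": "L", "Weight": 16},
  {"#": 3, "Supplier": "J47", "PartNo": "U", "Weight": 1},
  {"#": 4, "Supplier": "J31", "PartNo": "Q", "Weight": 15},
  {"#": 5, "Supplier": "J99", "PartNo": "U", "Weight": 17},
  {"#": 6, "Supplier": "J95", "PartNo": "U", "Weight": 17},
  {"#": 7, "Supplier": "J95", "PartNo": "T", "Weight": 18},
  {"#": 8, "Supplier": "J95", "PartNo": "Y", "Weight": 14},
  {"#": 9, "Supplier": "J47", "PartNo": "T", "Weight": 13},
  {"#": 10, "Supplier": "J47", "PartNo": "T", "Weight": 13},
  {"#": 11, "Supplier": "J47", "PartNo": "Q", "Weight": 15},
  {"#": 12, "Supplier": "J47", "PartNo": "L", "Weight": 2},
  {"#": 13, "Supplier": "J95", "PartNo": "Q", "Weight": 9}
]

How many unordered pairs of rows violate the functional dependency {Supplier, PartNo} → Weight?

(Supplier=J47, PartNo=T): all 2 rows agree on Weight — 0 pairs.

0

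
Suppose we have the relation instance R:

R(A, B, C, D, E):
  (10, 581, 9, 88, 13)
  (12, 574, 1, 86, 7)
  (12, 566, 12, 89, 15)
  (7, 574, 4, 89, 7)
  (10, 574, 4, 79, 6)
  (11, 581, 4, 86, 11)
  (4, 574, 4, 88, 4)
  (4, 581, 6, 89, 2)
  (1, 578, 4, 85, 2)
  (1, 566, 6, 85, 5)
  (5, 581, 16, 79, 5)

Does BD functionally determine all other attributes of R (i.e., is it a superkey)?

Yes

All 11 rows have distinct BD values, so BD → (all attributes) holds and BD is a superkey.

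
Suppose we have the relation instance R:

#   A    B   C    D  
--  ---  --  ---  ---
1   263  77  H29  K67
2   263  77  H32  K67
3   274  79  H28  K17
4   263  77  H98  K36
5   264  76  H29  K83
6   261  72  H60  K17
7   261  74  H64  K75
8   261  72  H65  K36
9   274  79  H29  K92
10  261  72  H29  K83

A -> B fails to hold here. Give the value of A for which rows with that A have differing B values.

A=263: rows 1, 2, 4 → B = 77, 77, 77 ✓
A=274: rows 3, 9 → B = 79, 79 ✓
A=264: row 5 → B = 76 ✓
A=261: rows 6, 7, 8, 10 → B takes values {72, 74} — violation
The only A value with inconsistent B is A=261.

261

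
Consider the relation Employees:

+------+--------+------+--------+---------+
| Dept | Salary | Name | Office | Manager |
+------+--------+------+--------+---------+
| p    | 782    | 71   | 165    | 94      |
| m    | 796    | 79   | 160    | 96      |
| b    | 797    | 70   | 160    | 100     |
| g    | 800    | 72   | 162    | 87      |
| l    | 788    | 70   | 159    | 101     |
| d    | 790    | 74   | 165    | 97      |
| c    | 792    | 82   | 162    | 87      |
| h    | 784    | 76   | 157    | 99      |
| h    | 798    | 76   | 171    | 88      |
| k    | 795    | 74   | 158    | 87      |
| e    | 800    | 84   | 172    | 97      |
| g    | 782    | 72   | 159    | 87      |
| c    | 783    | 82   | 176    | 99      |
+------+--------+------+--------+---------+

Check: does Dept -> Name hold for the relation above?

Yes

Dept=p: 1 row → Name = 71 ✓
Dept=m: 1 row → Name = 79 ✓
Dept=b: 1 row → Name = 70 ✓
Dept=g: 2 rows → Name = 72, 72 ✓
Dept=l: 1 row → Name = 70 ✓
Dept=d: 1 row → Name = 74 ✓
Dept=c: 2 rows → Name = 82, 82 ✓
Dept=h: 2 rows → Name = 76, 76 ✓
Dept=k: 1 row → Name = 74 ✓
Dept=e: 1 row → Name = 84 ✓
Every Dept value is associated with a single Name value, so Dept -> Name holds.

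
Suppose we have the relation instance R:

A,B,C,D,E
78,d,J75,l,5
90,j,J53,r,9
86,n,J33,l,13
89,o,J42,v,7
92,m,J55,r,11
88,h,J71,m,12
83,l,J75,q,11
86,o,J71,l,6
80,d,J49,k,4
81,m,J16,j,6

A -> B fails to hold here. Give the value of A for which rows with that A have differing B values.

A=78: 1 row → B = d ✓
A=90: 1 row → B = j ✓
A=86: 2 rows → B takes values {n, o} — violation
A=89: 1 row → B = o ✓
A=92: 1 row → B = m ✓
A=88: 1 row → B = h ✓
A=83: 1 row → B = l ✓
A=80: 1 row → B = d ✓
A=81: 1 row → B = m ✓
The only A value with inconsistent B is A=86.

86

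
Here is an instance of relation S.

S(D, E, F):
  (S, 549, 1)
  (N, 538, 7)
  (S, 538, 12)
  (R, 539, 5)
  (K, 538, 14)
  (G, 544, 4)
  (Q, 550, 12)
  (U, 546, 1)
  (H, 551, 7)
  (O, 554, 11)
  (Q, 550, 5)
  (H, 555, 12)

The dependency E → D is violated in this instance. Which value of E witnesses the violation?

E=549: 1 row → D = S ✓
E=538: 3 rows → D takes values {N, S, K} — violation
E=539: 1 row → D = R ✓
E=544: 1 row → D = G ✓
E=550: 2 rows → D = Q, Q ✓
E=546: 1 row → D = U ✓
E=551: 1 row → D = H ✓
E=554: 1 row → D = O ✓
E=555: 1 row → D = H ✓
The only E value with inconsistent D is E=538.

538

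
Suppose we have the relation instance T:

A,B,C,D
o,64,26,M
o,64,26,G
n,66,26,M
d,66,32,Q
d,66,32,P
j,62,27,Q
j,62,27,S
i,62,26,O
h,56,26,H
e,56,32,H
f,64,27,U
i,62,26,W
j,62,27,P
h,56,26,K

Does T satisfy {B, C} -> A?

Yes

(B=64, C=26): 2 rows → A = o, o ✓
(B=66, C=26): 1 row → A = n ✓
(B=66, C=32): 2 rows → A = d, d ✓
(B=62, C=27): 3 rows → A = j, j, j ✓
(B=62, C=26): 2 rows → A = i, i ✓
(B=56, C=26): 2 rows → A = h, h ✓
(B=56, C=32): 1 row → A = e ✓
(B=64, C=27): 1 row → A = f ✓
Every {B, C} value is associated with a single A value, so {B, C} -> A holds.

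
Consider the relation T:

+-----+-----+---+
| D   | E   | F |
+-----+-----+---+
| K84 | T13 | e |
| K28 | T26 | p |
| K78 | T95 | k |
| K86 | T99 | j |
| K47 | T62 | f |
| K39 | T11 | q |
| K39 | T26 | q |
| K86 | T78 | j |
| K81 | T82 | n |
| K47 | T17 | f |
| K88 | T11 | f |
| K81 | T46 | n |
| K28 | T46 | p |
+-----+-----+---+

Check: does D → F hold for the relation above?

D=K84: 1 row → F = e ✓
D=K28: 2 rows → F = p, p ✓
D=K78: 1 row → F = k ✓
D=K86: 2 rows → F = j, j ✓
D=K47: 2 rows → F = f, f ✓
D=K39: 2 rows → F = q, q ✓
D=K81: 2 rows → F = n, n ✓
D=K88: 1 row → F = f ✓
Every D value is associated with a single F value, so D → F holds.

Yes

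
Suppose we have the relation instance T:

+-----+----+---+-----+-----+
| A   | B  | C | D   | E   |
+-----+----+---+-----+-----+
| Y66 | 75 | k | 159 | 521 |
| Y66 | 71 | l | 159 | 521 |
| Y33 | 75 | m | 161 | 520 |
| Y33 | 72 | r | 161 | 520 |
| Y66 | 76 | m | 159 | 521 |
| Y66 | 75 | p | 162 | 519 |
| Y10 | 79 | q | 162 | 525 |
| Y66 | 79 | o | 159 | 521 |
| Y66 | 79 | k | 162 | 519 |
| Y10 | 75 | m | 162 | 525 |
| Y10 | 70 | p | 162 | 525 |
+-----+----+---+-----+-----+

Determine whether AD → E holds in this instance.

(A=Y66, D=159): 4 rows → E = 521, 521, 521, 521 ✓
(A=Y33, D=161): 2 rows → E = 520, 520 ✓
(A=Y66, D=162): 2 rows → E = 519, 519 ✓
(A=Y10, D=162): 3 rows → E = 525, 525, 525 ✓
Every AD value is associated with a single E value, so AD → E holds.

Yes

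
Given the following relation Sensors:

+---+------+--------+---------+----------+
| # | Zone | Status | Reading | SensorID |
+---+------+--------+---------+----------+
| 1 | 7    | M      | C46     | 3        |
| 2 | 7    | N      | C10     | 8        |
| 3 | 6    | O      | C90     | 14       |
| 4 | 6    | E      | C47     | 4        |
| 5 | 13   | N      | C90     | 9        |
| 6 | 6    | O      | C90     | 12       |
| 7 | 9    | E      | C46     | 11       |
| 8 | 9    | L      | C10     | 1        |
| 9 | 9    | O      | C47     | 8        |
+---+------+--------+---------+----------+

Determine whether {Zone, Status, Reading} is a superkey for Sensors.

Rows 3 and 6 have the same {Zone, Status, Reading} value (Zone=6, Status=O, Reading=C90) but are distinct tuples, so {Zone, Status, Reading} does not determine every attribute — not a superkey.

No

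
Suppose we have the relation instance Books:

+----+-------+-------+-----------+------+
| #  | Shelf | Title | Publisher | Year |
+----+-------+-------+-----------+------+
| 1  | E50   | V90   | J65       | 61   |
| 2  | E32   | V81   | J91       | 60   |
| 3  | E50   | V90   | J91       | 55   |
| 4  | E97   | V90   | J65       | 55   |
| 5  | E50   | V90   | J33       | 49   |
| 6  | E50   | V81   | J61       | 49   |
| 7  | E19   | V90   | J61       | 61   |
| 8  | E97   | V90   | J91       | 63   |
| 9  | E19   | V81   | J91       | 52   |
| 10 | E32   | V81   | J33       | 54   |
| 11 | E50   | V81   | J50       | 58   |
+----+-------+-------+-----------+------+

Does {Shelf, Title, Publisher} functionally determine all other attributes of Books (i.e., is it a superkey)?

Yes

All 11 rows have distinct {Shelf, Title, Publisher} values, so {Shelf, Title, Publisher} → (all attributes) holds and {Shelf, Title, Publisher} is a superkey.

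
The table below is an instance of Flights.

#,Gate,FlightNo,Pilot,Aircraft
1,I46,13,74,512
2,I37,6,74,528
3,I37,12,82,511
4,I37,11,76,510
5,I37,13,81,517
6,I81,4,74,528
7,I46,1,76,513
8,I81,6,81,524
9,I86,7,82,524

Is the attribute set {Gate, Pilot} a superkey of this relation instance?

All 9 rows have distinct {Gate, Pilot} values, so {Gate, Pilot} → (all attributes) holds and {Gate, Pilot} is a superkey.

Yes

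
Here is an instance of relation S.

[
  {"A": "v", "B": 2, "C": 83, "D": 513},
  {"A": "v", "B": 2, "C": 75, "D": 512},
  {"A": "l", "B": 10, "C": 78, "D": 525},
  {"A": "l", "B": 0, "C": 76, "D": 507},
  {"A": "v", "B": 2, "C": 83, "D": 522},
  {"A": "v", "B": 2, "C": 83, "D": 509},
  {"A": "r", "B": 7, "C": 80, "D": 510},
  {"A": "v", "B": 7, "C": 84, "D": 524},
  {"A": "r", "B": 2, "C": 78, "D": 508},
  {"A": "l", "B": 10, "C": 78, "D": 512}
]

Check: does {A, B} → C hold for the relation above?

No

(A=v, B=2): 4 rows → C takes values {83, 75} — violation
(A=l, B=10): 2 rows → C = 78, 78 ✓
(A=l, B=0): 1 row → C = 76 ✓
(A=r, B=7): 1 row → C = 80 ✓
(A=v, B=7): 1 row → C = 84 ✓
(A=r, B=2): 1 row → C = 78 ✓
Two rows agree on {A, B} but differ on C, so {A, B} → C does not hold.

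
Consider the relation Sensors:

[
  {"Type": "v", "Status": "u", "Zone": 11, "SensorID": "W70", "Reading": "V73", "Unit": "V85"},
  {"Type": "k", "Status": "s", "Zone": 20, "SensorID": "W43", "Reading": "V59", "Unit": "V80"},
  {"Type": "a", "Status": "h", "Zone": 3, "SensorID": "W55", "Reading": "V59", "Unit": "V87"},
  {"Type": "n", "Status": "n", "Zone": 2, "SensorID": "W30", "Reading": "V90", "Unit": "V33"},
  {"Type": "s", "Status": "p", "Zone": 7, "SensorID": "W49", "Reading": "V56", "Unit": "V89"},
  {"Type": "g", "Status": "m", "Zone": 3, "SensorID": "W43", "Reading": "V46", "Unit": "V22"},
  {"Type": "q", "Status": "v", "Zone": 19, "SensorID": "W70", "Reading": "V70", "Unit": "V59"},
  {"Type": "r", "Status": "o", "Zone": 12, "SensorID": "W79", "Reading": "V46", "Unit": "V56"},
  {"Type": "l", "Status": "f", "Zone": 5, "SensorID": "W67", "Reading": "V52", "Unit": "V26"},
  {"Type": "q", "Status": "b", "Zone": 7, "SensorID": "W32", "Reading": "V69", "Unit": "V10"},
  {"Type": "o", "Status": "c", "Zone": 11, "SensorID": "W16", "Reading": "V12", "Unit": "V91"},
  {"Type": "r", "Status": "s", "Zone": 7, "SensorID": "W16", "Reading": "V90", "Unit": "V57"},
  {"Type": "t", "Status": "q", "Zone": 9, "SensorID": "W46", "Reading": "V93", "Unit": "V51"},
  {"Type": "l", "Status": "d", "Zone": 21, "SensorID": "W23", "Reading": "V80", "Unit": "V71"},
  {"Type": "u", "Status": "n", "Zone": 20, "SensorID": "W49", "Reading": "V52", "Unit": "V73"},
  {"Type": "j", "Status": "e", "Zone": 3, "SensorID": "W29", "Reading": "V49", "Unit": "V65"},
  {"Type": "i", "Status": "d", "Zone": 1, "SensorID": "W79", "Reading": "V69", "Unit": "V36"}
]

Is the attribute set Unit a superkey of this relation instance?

All 17 rows have distinct Unit values, so Unit → (all attributes) holds and Unit is a superkey.

Yes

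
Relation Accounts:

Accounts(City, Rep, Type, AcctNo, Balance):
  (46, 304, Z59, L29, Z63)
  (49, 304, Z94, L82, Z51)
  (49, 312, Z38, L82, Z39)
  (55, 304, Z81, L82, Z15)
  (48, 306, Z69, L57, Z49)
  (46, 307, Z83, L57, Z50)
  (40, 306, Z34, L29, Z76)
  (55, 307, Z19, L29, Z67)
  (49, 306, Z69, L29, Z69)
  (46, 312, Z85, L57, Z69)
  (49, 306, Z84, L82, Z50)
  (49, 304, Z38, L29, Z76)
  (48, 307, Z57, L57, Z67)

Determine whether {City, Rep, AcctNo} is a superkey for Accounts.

Yes

All 13 rows have distinct {City, Rep, AcctNo} values, so {City, Rep, AcctNo} → (all attributes) holds and {City, Rep, AcctNo} is a superkey.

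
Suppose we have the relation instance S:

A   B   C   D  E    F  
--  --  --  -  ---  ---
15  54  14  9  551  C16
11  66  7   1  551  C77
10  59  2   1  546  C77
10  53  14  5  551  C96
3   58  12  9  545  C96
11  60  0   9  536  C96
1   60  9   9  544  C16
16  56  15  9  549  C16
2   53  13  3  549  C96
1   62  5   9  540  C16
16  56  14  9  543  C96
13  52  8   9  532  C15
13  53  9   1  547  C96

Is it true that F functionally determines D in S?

No

F=C16: 4 rows → D = 9, 9, 9, 9 ✓
F=C77: 2 rows → D = 1, 1 ✓
F=C96: 6 rows → D takes values {5, 9, 3, 1} — violation
F=C15: 1 row → D = 9 ✓
Two rows agree on F but differ on D, so F → D does not hold.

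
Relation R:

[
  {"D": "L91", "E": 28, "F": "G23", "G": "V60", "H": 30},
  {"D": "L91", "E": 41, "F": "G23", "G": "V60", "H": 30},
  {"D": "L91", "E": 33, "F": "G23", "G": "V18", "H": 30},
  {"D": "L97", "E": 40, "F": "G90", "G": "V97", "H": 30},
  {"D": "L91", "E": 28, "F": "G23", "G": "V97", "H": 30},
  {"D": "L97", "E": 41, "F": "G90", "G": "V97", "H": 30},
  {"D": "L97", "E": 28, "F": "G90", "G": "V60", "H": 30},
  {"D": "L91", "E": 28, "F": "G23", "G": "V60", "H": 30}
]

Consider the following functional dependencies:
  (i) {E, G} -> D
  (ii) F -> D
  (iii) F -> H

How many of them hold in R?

2

(i) {E, G} -> D: (E=28, G=V60): 3 rows → D takes values {L91, L97} — violation — fails.
(ii) F -> D: every LHS value maps to a single RHS value — holds.
(iii) F -> H: every LHS value maps to a single RHS value — holds.
2 of the 3 dependencies hold.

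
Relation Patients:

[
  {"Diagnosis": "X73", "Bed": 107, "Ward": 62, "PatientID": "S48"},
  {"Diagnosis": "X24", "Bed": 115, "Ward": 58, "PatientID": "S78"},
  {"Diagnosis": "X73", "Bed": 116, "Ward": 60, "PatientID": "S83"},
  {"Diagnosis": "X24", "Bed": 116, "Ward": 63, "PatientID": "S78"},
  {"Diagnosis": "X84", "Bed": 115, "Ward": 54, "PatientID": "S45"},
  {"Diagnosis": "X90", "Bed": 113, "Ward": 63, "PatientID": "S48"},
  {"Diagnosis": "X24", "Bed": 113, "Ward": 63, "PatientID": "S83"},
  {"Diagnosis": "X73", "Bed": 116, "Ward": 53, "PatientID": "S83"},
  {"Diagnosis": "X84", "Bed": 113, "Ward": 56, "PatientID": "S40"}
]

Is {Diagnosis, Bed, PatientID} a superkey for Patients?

Two distinct rows share (Diagnosis=X73, Bed=116, PatientID=S83), so {Diagnosis, Bed, PatientID} does not determine every attribute — not a superkey.

No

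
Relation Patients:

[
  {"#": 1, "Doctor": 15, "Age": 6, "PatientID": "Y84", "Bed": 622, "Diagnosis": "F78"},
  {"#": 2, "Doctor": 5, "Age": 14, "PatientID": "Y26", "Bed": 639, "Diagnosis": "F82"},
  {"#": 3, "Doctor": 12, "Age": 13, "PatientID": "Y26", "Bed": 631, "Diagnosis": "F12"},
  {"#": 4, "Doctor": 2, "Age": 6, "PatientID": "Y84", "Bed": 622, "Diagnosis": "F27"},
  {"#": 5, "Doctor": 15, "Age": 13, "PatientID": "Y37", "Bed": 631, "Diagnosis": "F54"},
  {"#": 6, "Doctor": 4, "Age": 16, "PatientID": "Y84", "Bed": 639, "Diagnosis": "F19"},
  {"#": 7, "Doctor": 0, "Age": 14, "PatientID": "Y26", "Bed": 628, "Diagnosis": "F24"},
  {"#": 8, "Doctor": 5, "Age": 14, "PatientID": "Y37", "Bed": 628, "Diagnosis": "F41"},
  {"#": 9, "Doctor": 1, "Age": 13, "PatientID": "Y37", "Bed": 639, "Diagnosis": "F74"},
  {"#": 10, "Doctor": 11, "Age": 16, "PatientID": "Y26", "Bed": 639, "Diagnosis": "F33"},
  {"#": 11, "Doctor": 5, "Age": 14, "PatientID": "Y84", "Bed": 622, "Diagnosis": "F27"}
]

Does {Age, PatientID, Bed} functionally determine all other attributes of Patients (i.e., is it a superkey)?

Rows 1 and 4 have the same {Age, PatientID, Bed} value (Age=6, PatientID=Y84, Bed=622) but are distinct tuples, so {Age, PatientID, Bed} does not determine every attribute — not a superkey.

No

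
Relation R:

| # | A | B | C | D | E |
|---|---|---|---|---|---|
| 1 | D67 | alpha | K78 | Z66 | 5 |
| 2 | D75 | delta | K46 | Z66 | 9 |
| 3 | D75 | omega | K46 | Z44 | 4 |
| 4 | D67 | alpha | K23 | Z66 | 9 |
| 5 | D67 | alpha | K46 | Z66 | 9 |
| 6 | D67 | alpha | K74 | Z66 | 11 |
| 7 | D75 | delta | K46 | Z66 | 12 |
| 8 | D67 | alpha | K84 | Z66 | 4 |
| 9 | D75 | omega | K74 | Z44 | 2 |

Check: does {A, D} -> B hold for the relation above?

(A=D67, D=Z66): rows 1, 4, 5, 6, 8 → B = alpha, alpha, alpha, alpha, alpha ✓
(A=D75, D=Z66): rows 2, 7 → B = delta, delta ✓
(A=D75, D=Z44): rows 3, 9 → B = omega, omega ✓
Every {A, D} value is associated with a single B value, so {A, D} -> B holds.

Yes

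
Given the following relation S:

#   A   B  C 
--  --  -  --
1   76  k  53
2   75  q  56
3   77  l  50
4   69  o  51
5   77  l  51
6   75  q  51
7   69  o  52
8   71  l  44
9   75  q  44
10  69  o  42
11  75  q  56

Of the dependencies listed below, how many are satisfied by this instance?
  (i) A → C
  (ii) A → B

1

(i) A → C: A=75: rows 2, 6, 9, 11 → C takes values {56, 51, 44} — violation; A=77: rows 3, 5 → C takes values {50, 51} — violation; A=69: rows 4, 7, 10 → C takes values {51, 52, 42} — violation — fails.
(ii) A → B: every LHS value maps to a single RHS value — holds.
1 of the 2 dependencies holds.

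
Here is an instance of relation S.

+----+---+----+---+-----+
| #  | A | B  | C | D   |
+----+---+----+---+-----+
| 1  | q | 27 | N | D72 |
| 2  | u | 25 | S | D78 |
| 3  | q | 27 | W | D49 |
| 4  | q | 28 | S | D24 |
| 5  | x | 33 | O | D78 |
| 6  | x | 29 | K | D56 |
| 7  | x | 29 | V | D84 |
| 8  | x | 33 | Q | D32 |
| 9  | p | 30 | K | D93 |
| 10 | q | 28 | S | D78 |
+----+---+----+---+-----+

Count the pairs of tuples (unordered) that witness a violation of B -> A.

0

B=27: all 2 rows agree on A — 0 pairs.
B=28: all 2 rows agree on A — 0 pairs.
B=33: all 2 rows agree on A — 0 pairs.
B=29: all 2 rows agree on A — 0 pairs.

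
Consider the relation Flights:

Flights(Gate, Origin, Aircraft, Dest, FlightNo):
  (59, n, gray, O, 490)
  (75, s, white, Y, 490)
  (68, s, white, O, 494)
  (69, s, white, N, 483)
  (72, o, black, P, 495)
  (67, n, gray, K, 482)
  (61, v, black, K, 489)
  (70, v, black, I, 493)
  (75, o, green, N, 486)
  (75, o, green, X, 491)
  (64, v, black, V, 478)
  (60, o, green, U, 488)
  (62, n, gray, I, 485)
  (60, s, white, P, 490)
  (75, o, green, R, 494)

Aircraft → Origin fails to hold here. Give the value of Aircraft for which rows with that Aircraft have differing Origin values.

Aircraft=gray: 3 rows → Origin = n, n, n ✓
Aircraft=white: 4 rows → Origin = s, s, s, s ✓
Aircraft=black: 4 rows → Origin takes values {o, v} — violation
Aircraft=green: 4 rows → Origin = o, o, o, o ✓
The only Aircraft value with inconsistent Origin is Aircraft=black.

black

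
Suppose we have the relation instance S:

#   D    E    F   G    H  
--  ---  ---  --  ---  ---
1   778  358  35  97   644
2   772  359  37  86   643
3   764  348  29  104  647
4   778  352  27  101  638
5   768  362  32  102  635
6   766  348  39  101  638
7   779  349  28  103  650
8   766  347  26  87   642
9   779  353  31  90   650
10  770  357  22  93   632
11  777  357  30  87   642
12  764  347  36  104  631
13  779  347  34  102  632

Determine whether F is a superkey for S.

Yes

All 13 rows have distinct F values, so F → (all attributes) holds and F is a superkey.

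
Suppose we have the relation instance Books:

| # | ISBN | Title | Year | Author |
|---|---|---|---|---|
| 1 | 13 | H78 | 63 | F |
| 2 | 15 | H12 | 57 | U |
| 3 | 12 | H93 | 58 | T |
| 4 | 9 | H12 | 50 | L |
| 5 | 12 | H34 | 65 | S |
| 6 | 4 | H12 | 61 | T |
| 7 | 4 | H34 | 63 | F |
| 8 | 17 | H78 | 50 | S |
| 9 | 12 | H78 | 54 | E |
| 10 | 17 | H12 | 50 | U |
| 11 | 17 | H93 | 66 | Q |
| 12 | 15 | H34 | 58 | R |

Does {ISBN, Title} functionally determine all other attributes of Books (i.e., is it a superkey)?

All 12 rows have distinct {ISBN, Title} values, so {ISBN, Title} → (all attributes) holds and {ISBN, Title} is a superkey.

Yes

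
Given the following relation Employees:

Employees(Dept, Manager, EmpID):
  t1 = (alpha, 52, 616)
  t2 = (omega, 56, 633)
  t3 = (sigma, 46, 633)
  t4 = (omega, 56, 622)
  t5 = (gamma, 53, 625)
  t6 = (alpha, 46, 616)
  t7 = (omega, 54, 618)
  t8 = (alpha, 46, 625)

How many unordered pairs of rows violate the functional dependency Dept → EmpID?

5

Dept=alpha: violating pairs (1,8), (6,8) — 2 pairs.
Dept=omega: violating pairs (2,4), (2,7), (4,7) — 3 pairs.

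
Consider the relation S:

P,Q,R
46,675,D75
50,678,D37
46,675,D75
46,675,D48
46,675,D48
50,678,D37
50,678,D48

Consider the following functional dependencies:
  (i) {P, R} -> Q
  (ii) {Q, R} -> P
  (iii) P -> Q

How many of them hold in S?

3

(i) {P, R} -> Q: every LHS value maps to a single RHS value — holds.
(ii) {Q, R} -> P: every LHS value maps to a single RHS value — holds.
(iii) P -> Q: every LHS value maps to a single RHS value — holds.
3 of the 3 dependencies hold.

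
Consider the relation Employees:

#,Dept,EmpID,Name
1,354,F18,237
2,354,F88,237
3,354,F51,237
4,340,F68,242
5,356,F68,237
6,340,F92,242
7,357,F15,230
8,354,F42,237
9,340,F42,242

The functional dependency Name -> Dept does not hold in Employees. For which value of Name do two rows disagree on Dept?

Name=237: rows 1, 2, 3, 5, 8 → Dept takes values {354, 356} — violation
Name=242: rows 4, 6, 9 → Dept = 340, 340, 340 ✓
Name=230: row 7 → Dept = 357 ✓
The only Name value with inconsistent Dept is Name=237.

237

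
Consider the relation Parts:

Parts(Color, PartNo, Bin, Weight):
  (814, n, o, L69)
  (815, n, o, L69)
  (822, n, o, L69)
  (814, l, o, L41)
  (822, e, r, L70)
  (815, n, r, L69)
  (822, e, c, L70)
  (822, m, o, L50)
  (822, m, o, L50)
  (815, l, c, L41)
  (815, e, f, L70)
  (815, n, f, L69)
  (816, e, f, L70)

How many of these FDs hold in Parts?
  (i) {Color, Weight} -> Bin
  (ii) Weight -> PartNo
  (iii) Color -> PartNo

1

(i) {Color, Weight} -> Bin: (Color=815, Weight=L69): 3 rows → Bin takes values {o, r, f} — violation; (Color=822, Weight=L70): 2 rows → Bin takes values {r, c} — violation — fails.
(ii) Weight -> PartNo: every LHS value maps to a single RHS value — holds.
(iii) Color -> PartNo: Color=814: 2 rows → PartNo takes values {n, l} — violation; Color=815: 5 rows → PartNo takes values {n, l, e} — violation; Color=822: 5 rows → PartNo takes values {n, e, m} — violation — fails.
1 of the 3 dependencies holds.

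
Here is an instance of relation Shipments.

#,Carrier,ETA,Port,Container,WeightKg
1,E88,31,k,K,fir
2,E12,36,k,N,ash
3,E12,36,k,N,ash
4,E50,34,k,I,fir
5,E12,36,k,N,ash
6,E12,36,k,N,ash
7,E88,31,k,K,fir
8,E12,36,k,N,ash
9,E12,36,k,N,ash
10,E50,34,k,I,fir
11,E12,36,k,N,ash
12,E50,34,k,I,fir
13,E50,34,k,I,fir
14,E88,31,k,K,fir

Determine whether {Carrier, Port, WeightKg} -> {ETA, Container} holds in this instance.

(Carrier=E88, Port=k, WeightKg=fir): rows 1, 7, 14 → {ETA,Container} = (31, K), (31, K), (31, K) ✓
(Carrier=E12, Port=k, WeightKg=ash): rows 2, 3, 5, 6, 8, 9, 11 → {ETA,Container} = (36, N), (36, N), (36, N), (36, N), (36, N), (36, N), (36, N) ✓
(Carrier=E50, Port=k, WeightKg=fir): rows 4, 10, 12, 13 → {ETA,Container} = (34, I), (34, I), (34, I), (34, I) ✓
Every {Carrier, Port, WeightKg} value is associated with a single {ETA, Container} value, so {Carrier, Port, WeightKg} -> {ETA, Container} holds.

Yes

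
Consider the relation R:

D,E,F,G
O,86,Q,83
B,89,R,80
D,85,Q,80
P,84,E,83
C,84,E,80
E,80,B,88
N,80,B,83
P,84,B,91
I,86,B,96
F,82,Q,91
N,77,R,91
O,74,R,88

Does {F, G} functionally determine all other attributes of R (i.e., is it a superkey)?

Yes

All 12 rows have distinct {F, G} values, so {F, G} → (all attributes) holds and {F, G} is a superkey.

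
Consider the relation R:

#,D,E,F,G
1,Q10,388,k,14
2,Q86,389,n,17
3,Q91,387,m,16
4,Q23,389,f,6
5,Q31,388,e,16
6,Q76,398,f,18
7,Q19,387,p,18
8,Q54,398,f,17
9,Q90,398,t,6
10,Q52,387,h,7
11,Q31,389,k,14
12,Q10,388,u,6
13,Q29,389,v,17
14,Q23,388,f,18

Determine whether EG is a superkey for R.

No

Rows 2 and 13 have the same EG value (E=389, G=17) but are distinct tuples, so EG does not determine every attribute — not a superkey.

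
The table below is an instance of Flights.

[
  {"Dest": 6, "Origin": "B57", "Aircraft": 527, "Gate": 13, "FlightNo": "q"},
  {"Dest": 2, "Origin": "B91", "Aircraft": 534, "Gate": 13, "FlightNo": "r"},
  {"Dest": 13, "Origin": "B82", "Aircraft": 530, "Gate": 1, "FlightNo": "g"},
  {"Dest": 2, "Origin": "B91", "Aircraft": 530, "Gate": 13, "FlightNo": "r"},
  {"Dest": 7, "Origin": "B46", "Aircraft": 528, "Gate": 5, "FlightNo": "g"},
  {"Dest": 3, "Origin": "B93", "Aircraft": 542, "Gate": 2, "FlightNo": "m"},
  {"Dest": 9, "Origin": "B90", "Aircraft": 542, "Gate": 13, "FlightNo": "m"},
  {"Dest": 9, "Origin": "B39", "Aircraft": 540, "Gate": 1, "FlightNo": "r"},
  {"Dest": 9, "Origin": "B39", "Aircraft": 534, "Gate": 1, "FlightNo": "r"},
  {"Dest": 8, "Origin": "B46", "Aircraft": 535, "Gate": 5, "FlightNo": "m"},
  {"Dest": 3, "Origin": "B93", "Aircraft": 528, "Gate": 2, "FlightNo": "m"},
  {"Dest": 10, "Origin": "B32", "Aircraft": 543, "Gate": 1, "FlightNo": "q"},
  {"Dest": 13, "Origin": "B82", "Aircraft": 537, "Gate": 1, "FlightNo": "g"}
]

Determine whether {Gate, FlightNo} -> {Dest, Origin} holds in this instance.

Yes

(Gate=13, FlightNo=q): 1 row → {Dest,Origin} = (6, B57) ✓
(Gate=13, FlightNo=r): 2 rows → {Dest,Origin} = (2, B91), (2, B91) ✓
(Gate=1, FlightNo=g): 2 rows → {Dest,Origin} = (13, B82), (13, B82) ✓
(Gate=5, FlightNo=g): 1 row → {Dest,Origin} = (7, B46) ✓
(Gate=2, FlightNo=m): 2 rows → {Dest,Origin} = (3, B93), (3, B93) ✓
(Gate=13, FlightNo=m): 1 row → {Dest,Origin} = (9, B90) ✓
(Gate=1, FlightNo=r): 2 rows → {Dest,Origin} = (9, B39), (9, B39) ✓
(Gate=5, FlightNo=m): 1 row → {Dest,Origin} = (8, B46) ✓
(Gate=1, FlightNo=q): 1 row → {Dest,Origin} = (10, B32) ✓
Every {Gate, FlightNo} value is associated with a single {Dest, Origin} value, so {Gate, FlightNo} -> {Dest, Origin} holds.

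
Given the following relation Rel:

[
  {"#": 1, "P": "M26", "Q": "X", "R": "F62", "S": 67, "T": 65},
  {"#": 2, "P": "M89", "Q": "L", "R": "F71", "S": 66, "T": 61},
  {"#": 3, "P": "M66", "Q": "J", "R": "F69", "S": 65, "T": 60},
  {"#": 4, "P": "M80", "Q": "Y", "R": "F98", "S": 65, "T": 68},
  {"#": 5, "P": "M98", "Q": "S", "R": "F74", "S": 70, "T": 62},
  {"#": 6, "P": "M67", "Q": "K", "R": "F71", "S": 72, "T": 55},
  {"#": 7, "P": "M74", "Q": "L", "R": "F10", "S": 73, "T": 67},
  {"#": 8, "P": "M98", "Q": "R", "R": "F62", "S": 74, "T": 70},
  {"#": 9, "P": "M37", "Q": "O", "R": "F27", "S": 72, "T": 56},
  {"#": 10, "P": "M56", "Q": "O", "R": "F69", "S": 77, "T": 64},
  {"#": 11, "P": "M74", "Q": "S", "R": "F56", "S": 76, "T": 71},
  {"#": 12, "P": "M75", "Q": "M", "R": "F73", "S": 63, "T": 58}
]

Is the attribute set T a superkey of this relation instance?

All 12 rows have distinct T values, so T → (all attributes) holds and T is a superkey.

Yes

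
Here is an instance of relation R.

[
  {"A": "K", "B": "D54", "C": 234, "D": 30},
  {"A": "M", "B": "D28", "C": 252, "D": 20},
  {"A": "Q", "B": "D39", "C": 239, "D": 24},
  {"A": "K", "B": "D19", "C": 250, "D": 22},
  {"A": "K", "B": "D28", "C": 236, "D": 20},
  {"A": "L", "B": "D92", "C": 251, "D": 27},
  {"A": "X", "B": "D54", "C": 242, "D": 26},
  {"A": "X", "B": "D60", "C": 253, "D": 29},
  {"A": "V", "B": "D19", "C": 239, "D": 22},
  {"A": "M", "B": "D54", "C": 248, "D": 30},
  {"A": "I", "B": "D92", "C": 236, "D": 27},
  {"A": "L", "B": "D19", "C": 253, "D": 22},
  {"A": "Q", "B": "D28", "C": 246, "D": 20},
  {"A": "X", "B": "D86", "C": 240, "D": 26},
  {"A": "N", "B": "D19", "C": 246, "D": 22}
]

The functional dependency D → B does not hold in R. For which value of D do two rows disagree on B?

D=30: 2 rows → B = D54, D54 ✓
D=20: 3 rows → B = D28, D28, D28 ✓
D=24: 1 row → B = D39 ✓
D=22: 4 rows → B = D19, D19, D19, D19 ✓
D=27: 2 rows → B = D92, D92 ✓
D=26: 2 rows → B takes values {D54, D86} — violation
D=29: 1 row → B = D60 ✓
The only D value with inconsistent B is D=26.

26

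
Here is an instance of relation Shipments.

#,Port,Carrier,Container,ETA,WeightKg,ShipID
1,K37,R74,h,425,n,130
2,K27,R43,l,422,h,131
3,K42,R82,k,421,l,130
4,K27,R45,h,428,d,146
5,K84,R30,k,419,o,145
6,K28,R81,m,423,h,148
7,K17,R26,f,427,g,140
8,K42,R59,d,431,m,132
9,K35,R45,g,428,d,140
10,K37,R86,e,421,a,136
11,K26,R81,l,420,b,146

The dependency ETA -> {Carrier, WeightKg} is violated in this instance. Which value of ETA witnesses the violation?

ETA=425: row 1 → {Carrier,WeightKg} = (R74, n) ✓
ETA=422: row 2 → {Carrier,WeightKg} = (R43, h) ✓
ETA=421: rows 3, 10 → {Carrier,WeightKg} takes values {(R82, l), (R86, a)} — violation
ETA=428: rows 4, 9 → {Carrier,WeightKg} = (R45, d), (R45, d) ✓
ETA=419: row 5 → {Carrier,WeightKg} = (R30, o) ✓
ETA=423: row 6 → {Carrier,WeightKg} = (R81, h) ✓
ETA=427: row 7 → {Carrier,WeightKg} = (R26, g) ✓
ETA=431: row 8 → {Carrier,WeightKg} = (R59, m) ✓
ETA=420: row 11 → {Carrier,WeightKg} = (R81, b) ✓
The only ETA value with inconsistent RHS is ETA=421.

421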